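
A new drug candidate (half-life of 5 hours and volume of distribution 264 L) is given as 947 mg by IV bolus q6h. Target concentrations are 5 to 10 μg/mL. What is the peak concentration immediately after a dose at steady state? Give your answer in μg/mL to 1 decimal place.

τ/t½ = 6/5 ≈ 1.2, so fraction remaining f = (1/2)^(6/5) ≈ 0.4353.
Accumulation ratio R = 1/(1 − f) ≈ 1/0.5647 ≈ 1.7709.
Single-dose peak C₀ = D/Vd = 947/264 ≈ 3.587 μg/mL.
Steady-state peak Cmax,ss = C₀·R ≈ 3.587 × 1.7709 ≈ 6.352 μg/mL.
Peak 6.4 μg/mL vs MTC 10 μg/mL: below toxic threshold.

6.4 μg/mL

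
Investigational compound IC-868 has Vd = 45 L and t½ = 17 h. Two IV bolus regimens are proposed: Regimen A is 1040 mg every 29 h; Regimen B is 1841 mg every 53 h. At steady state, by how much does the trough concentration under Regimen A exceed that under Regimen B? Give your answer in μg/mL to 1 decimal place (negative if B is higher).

4.9 μg/mL

Regimen A: f = (1/2)^(29/17) ≈ 0.3065; Cmin,ss = (1040/45)·f/(1−f) ≈ 10.214 μg/mL.
Regimen B: f = (1/2)^(53/17) ≈ 0.1152; Cmin,ss = (1841/45)·f/(1−f) ≈ 5.327 μg/mL.
Difference ≈ 10.214 − 5.327 ≈ 4.887 μg/mL.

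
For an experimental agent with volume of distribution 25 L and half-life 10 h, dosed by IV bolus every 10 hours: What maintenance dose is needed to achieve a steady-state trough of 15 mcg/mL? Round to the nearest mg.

375 mg

τ/t½ = 10/10 ≈ 1, so f = (1/2)^(10/10) ≈ 0.500000.
Cmin,ss = (D/Vd)·f/(1−f), so D = Cmin,ss·Vd·(1−f)/f.
D = 15 × 25 × (1−f)/f ≈ 15 × 25 × 1.00000 ≈ 375.00 mg.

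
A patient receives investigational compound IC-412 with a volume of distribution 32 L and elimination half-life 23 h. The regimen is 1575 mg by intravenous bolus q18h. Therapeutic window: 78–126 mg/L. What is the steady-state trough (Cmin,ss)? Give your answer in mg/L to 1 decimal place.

68.3 mg/L

Over one 18-h interval, 18/23 ≈ 0.78261 half-lives elapse, leaving f ≈ 0.5813 of each dose.
Each bolus raises the concentration by D/Vd = 1575/32 ≈ 49.219 mg/L.
Steady-state trough Cmin,ss = C₀·f/(1−f) ≈ 49.219 × 0.5813/0.4187 ≈ 68.333 mg/L.
Trough 68.3 mg/L vs MEC 78 mg/L: subtherapeutic.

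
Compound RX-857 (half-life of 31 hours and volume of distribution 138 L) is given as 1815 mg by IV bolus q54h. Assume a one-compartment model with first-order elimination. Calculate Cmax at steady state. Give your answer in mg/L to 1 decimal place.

k = ln2/t½ = ln2/31 ≈ 0.022360 h⁻¹; fraction remaining f = e^(−kτ) = e^(−0.022360×54) ≈ 0.2990.
Accumulation ratio R = 1/(1 − f) ≈ 1/0.7010 ≈ 1.4265.
Each bolus raises the concentration by D/Vd = 1815/138 ≈ 13.152 mg/L.
Steady-state peak Cmax,ss = C₀·R ≈ 13.152 × 1.4265 ≈ 18.761 mg/L.

18.8 mg/L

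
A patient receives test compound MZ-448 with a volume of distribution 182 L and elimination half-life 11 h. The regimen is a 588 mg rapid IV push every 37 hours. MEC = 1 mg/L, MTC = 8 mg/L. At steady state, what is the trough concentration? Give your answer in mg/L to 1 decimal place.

τ/t½ = 37/11 ≈ 3.3636, so fraction remaining f = (1/2)^(37/11) ≈ 0.0972.
Accumulation ratio R = 1/(1 − f) ≈ 1/0.9028 ≈ 1.1077.
Each bolus raises the concentration by D/Vd = 588/182 ≈ 3.231 mg/L.
Steady-state peak Cmax,ss = C₀·R ≈ 3.231 × 1.1077 ≈ 3.579 mg/L.
Steady-state trough Cmin,ss = Cmax,ss·f ≈ 3.579 × 0.0972 ≈ 0.348 mg/L.
Trough 0.3 mg/L vs MEC 1 mg/L: subtherapeutic.

0.3 mg/L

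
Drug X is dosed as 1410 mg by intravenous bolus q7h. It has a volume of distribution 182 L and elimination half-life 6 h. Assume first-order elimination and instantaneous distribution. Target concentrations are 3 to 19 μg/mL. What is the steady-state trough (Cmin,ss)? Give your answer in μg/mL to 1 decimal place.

τ/t½ = 7/6 ≈ 1.1667, so fraction remaining f = (1/2)^(7/6) ≈ 0.4454.
At steady state, accumulation factor R = 1/(1 − e^(−kτ)) ≈ 1.8031.
Each bolus raises the concentration by D/Vd = 1410/182 ≈ 7.747 μg/mL.
Cmax,ss = C₀/(1 − f) ≈ 7.747/0.5546 ≈ 13.969 μg/mL.
One interval later, Cmin,ss = Cmax,ss·e^(−kτ) ≈ 13.969 × 0.4454 ≈ 6.222 μg/mL.
Trough 6.2 μg/mL vs MEC 3 μg/mL: adequate.

6.2 μg/mL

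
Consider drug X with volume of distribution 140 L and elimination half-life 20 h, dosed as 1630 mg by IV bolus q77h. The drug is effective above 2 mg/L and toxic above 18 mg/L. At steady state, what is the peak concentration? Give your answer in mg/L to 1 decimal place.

12.5 mg/L

τ/t½ = 77/20 ≈ 3.85, so fraction remaining f = (1/2)^(77/20) ≈ 0.0693.
Accumulation ratio R = 1/(1 − f) ≈ 1/0.9307 ≈ 1.0745.
Single-dose peak C₀ = D/Vd = 1630/140 ≈ 11.643 mg/L.
Steady-state peak Cmax,ss = C₀·R ≈ 11.643 × 1.0745 ≈ 12.510 mg/L.
Peak 12.5 mg/L vs MTC 18 mg/L: below toxic threshold.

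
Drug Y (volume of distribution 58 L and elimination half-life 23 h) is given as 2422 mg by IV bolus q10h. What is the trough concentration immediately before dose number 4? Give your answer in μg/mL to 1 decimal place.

f = (1/2)^(τ/t½) = (1/2)^(10/23) ≈ 0.7398.
C₀ = D/Vd = 2422/58 ≈ 41.759 μg/mL.
Before the 4th dose, 3 doses have been given. Superposition: Cmin = C₀·(f + f² + … + f^3).
≈ 41.759 × (0.7398 + 0.5473 + 0.4049) ≈ 41.759 × 1.6920 ≈ 70.656 μg/mL.

70.7 μg/mL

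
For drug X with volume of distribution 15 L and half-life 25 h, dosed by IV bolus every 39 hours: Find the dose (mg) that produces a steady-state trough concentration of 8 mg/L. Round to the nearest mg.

τ/t½ = 39/25 ≈ 1.56, so f = (1/2)^(39/25) ≈ 0.339151.
Cmin,ss = (D/Vd)·f/(1−f), so D = Cmin,ss·Vd·(1−f)/f.
D = 8 × 15 × (1−f)/f ≈ 8 × 15 × 1.94854 ≈ 233.82 mg.

234 mg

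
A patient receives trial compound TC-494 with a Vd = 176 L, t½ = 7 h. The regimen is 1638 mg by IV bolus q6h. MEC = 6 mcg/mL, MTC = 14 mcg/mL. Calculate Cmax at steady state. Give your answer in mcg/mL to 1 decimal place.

20.8 mcg/mL

k = ln2/t½ = ln2/7 ≈ 0.099021 h⁻¹; fraction remaining f = e^(−kτ) = e^(−0.099021×6) ≈ 0.5520.
Accumulation ratio R = 1/(1 − f) ≈ 1/0.4480 ≈ 2.2321.
Each bolus raises the concentration by D/Vd = 1638/176 ≈ 9.307 mcg/mL.
Steady-state peak Cmax,ss = C₀·R ≈ 9.307 × 2.2321 ≈ 20.774 mcg/mL.
Peak 20.8 mcg/mL vs MTC 14 mcg/mL: exceeds toxic threshold.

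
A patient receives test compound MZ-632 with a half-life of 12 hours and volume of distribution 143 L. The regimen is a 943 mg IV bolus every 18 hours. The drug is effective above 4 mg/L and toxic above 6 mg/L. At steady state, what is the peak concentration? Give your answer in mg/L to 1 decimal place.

10.2 mg/L

τ/t½ = 18/12 ≈ 1.5, so fraction remaining f = (1/2)^(18/12) ≈ 0.3536.
At steady state, accumulation factor R = 1/(1 − e^(−kτ)) ≈ 1.5470.
Each bolus raises the concentration by D/Vd = 943/143 ≈ 6.594 mg/L.
Steady-state peak Cmax,ss = C₀·R ≈ 6.594 × 1.5470 ≈ 10.201 mg/L.
Peak 10.2 mg/L vs MTC 6 mg/L: exceeds toxic threshold.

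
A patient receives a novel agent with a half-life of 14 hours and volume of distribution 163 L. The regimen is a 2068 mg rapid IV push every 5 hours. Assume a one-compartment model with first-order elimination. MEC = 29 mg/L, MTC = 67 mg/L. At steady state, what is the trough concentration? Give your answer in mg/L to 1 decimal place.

45.2 mg/L

k = ln2/t½ = ln2/14 ≈ 0.049511 h⁻¹; fraction remaining f = e^(−kτ) = e^(−0.049511×5) ≈ 0.7807.
Each bolus raises the concentration by D/Vd = 2068/163 ≈ 12.687 mg/L.
Steady-state trough Cmin,ss = C₀·f/(1−f) ≈ 12.687 × 0.7807/0.2193 ≈ 45.165 mg/L.
Trough 45.2 mg/L vs MEC 29 mg/L: adequate.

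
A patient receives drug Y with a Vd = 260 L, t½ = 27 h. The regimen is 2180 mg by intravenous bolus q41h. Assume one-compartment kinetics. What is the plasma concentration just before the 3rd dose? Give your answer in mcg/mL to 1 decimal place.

f = (1/2)^(τ/t½) = (1/2)^(41/27) ≈ 0.3490.
C₀ = D/Vd = 2180/260 ≈ 8.385 mcg/mL.
Before the 3rd dose, 2 doses have been given. Superposition: Cmin = C₀·(f + f²).
≈ 8.385 × (0.3490 + 0.1218) ≈ 8.385 × 0.4708 ≈ 3.948 mcg/mL.

3.9 mcg/mL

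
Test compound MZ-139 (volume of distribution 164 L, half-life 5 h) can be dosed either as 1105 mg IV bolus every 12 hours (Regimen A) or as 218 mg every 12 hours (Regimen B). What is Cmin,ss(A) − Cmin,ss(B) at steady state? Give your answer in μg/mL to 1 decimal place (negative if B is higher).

Regimen A: f = (1/2)^(12/5) ≈ 0.1895; Cmin,ss = (1105/164)·f/(1−f) ≈ 1.575 μg/mL.
Regimen B: f = (1/2)^(12/5) ≈ 0.1895; Cmin,ss = (218/164)·f/(1−f) ≈ 0.311 μg/mL.
Difference ≈ 1.575 − 0.311 ≈ 1.264 μg/mL.

1.3 μg/mL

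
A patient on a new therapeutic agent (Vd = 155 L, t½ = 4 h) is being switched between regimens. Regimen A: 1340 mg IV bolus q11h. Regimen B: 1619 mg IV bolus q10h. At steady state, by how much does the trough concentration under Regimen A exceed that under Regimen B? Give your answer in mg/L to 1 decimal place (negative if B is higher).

Regimen A: f = (1/2)^(11/4) ≈ 0.1487; Cmin,ss = (1340/155)·f/(1−f) ≈ 1.510 mg/L.
Regimen B: f = (1/2)^(10/4) ≈ 0.1768; Cmin,ss = (1619/155)·f/(1−f) ≈ 2.243 mg/L.
Difference ≈ 1.510 − 2.243 ≈ -0.733 mg/L.

-0.7 mg/L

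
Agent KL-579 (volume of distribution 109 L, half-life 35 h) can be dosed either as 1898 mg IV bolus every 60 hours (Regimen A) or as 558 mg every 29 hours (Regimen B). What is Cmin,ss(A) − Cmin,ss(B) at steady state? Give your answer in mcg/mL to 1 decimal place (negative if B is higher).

1.0 mcg/mL

Regimen A: f = (1/2)^(60/35) ≈ 0.3048; Cmin,ss = (1898/109)·f/(1−f) ≈ 7.634 mcg/mL.
Regimen B: f = (1/2)^(29/35) ≈ 0.5631; Cmin,ss = (558/109)·f/(1−f) ≈ 6.598 mcg/mL.
Difference ≈ 7.634 − 6.598 ≈ 1.036 mcg/mL.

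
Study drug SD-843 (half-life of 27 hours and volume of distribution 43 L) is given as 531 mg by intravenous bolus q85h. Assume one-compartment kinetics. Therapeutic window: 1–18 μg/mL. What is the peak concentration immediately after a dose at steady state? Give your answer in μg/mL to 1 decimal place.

Over one 85-h interval, 85/27 ≈ 3.1481 half-lives elapse, leaving f ≈ 0.1128 of each dose.
At steady state, accumulation factor R = 1/(1 − e^(−kτ)) ≈ 1.1271.
Single-dose peak C₀ = D/Vd = 531/43 ≈ 12.349 μg/mL.
Cmax,ss = C₀/(1 − f) ≈ 12.349/0.8872 ≈ 13.919 μg/mL.
Peak 13.9 μg/mL vs MTC 18 μg/mL: below toxic threshold.

13.9 μg/mL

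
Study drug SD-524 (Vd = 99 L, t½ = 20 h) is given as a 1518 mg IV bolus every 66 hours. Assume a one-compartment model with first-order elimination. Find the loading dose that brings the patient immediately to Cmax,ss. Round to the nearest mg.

1690 mg

f = (1/2)^(66/20) ≈ 0.101532; accumulation ratio R = 1/(1−f) ≈ 1.11301.
Loading dose to hit Cmax,ss on first dose: D_load = D_maint·R ≈ 1518 × 1.11301 ≈ 1689.55 mg.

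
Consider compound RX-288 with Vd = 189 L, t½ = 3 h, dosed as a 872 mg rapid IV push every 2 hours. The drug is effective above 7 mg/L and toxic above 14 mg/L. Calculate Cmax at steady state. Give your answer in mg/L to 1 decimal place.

τ/t½ = 2/3 ≈ 0.66667, so fraction remaining f = (1/2)^(2/3) ≈ 0.6300.
Accumulation ratio R = 1/(1 − f) ≈ 1/0.3700 ≈ 2.7027.
Single-dose peak C₀ = D/Vd = 872/189 ≈ 4.614 mg/L.
Steady-state peak Cmax,ss = C₀·R ≈ 4.614 × 2.7027 ≈ 12.470 mg/L.
Peak 12.5 mg/L vs MTC 14 mg/L: below toxic threshold.

12.5 mg/L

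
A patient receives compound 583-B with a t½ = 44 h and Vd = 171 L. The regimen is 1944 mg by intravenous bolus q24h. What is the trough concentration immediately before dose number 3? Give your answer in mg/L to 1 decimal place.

f = (1/2)^(τ/t½) = (1/2)^(24/44) ≈ 0.6852.
C₀ = D/Vd = 1944/171 ≈ 11.368 mg/L.
Before the 3rd dose, 2 doses have been given. Superposition: Cmin = C₀·(f + f²).
≈ 11.368 × (0.6852 + 0.4695) ≈ 11.368 × 1.1547 ≈ 13.127 mg/L.

13.1 mg/L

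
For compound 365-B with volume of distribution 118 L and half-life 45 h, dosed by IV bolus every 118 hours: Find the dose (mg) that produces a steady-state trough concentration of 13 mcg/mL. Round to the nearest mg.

τ/t½ = 118/45 ≈ 2.6222, so f = (1/2)^(118/45) ≈ 0.162417.
Cmin,ss = (D/Vd)·f/(1−f), so D = Cmin,ss·Vd·(1−f)/f.
D = 13 × 118 × (1−f)/f ≈ 13 × 118 × 5.15699 ≈ 7910.82 mg.

7911 mg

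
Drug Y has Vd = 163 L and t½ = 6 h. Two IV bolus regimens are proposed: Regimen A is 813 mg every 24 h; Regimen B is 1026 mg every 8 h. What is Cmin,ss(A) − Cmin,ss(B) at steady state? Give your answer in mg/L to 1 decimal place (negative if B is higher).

Regimen A: f = (1/2)^(24/6) ≈ 0.0625; Cmin,ss = (813/163)·f/(1−f) ≈ 0.333 mg/L.
Regimen B: f = (1/2)^(8/6) ≈ 0.3969; Cmin,ss = (1026/163)·f/(1−f) ≈ 4.142 mg/L.
Difference ≈ 0.333 − 4.142 ≈ -3.809 mg/L.

-3.8 mg/L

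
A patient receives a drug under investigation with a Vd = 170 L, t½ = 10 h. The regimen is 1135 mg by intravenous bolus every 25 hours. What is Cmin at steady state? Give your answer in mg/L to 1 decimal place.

k = ln2/t½ = ln2/10 ≈ 0.069315 h⁻¹; fraction remaining f = e^(−kτ) = e^(−0.069315×25) ≈ 0.1768.
Accumulation ratio R = 1/(1 − f) ≈ 1/0.8232 ≈ 1.2148.
Each bolus raises the concentration by D/Vd = 1135/170 ≈ 6.676 mg/L.
Steady-state peak Cmax,ss = C₀·R ≈ 6.676 × 1.2148 ≈ 8.110 mg/L.
Steady-state trough Cmin,ss = Cmax,ss·f ≈ 8.110 × 0.1768 ≈ 1.434 mg/L.

1.4 mg/L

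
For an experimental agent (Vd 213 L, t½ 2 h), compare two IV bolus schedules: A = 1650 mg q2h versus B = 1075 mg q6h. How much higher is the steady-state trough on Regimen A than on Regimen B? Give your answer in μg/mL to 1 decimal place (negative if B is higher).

7.0 μg/mL

Regimen A: f = (1/2)^(2/2) ≈ 0.5000; Cmin,ss = (1650/213)·f/(1−f) ≈ 7.746 μg/mL.
Regimen B: f = (1/2)^(6/2) ≈ 0.1250; Cmin,ss = (1075/213)·f/(1−f) ≈ 0.721 μg/mL.
Difference ≈ 7.746 − 0.721 ≈ 7.025 μg/mL.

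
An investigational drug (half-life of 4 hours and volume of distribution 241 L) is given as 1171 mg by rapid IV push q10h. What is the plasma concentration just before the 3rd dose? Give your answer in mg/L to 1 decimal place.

f = (1/2)^(τ/t½) = (1/2)^(10/4) ≈ 0.1768.
C₀ = D/Vd = 1171/241 ≈ 4.859 mg/L.
Before the 3rd dose, 2 doses have been given. Superposition: Cmin = C₀·(f + f²).
≈ 4.859 × (0.1768 + 0.0313) ≈ 4.859 × 0.2081 ≈ 1.011 mg/L.

1.0 mg/L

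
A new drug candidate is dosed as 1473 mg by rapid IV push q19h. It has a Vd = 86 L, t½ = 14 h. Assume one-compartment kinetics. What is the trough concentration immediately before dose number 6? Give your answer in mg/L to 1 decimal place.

f = (1/2)^(τ/t½) = (1/2)^(19/14) ≈ 0.3904.
C₀ = D/Vd = 1473/86 ≈ 17.128 mg/L.
Before the 6th dose, 5 doses have been given. Superposition: Cmin = C₀·(f + f² + … + f^5).
≈ 17.128 × (0.3904 + 0.1524 + 0.0595 + 0.0232 + 0.0091) ≈ 17.128 × 0.6346 ≈ 10.869 mg/L.

10.9 mg/L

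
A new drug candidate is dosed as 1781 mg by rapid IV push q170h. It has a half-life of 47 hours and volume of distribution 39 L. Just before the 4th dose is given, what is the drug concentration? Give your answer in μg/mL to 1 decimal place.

f = (1/2)^(τ/t½) = (1/2)^(170/47) ≈ 0.0815.
C₀ = D/Vd = 1781/39 ≈ 45.667 μg/mL.
Before the 4th dose, 3 doses have been given. Superposition: Cmin = C₀·(f + f² + … + f^3).
≈ 45.667 × (0.0815 + 0.0066 + 0.0005) ≈ 45.667 × 0.0886 ≈ 4.046 μg/mL.

4.0 μg/mL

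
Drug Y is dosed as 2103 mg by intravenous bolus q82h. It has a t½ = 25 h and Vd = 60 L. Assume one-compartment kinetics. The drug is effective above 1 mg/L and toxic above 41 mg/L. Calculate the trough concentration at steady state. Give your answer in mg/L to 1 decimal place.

τ/t½ = 82/25 ≈ 3.28, so fraction remaining f = (1/2)^(82/25) ≈ 0.1029.
Accumulation ratio R = 1/(1 − f) ≈ 1/0.8971 ≈ 1.1147.
Each bolus raises the concentration by D/Vd = 2103/60 ≈ 35.050 mg/L.
Cmax,ss = C₀/(1 − f) ≈ 35.050/0.8971 ≈ 39.070 mg/L.
Steady-state trough Cmin,ss = Cmax,ss·f ≈ 39.070 × 0.1029 ≈ 4.020 mg/L.
Trough 4.0 mg/L vs MEC 1 mg/L: adequate.

4.0 mg/L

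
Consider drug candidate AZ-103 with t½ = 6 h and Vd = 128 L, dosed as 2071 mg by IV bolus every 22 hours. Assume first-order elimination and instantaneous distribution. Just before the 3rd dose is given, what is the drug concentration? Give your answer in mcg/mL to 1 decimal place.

f = (1/2)^(τ/t½) = (1/2)^(22/6) ≈ 0.0787.
C₀ = D/Vd = 2071/128 ≈ 16.180 mcg/mL.
Before the 3rd dose, 2 doses have been given. Superposition: Cmin = C₀·(f + f²).
≈ 16.180 × (0.0787 + 0.0062) ≈ 16.180 × 0.0849 ≈ 1.374 mcg/mL.

1.4 mcg/mL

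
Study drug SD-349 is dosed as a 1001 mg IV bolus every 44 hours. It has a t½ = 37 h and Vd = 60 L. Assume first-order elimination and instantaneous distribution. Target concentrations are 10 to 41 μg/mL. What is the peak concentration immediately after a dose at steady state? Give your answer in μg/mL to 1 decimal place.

k = ln2/t½ = ln2/37 ≈ 0.018734 h⁻¹; fraction remaining f = e^(−kτ) = e^(−0.018734×44) ≈ 0.4385.
At steady state, accumulation factor R = 1/(1 − e^(−kτ)) ≈ 1.7809.
Each bolus raises the concentration by D/Vd = 1001/60 ≈ 16.683 μg/mL.
Cmax,ss = C₀/(1 − f) ≈ 16.683/0.5615 ≈ 29.711 μg/mL.
Peak 29.7 μg/mL vs MTC 41 μg/mL: below toxic threshold.

29.7 μg/mL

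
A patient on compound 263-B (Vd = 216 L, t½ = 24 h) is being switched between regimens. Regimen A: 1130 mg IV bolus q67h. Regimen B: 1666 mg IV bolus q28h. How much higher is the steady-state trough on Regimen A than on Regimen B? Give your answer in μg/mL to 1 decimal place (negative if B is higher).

-5.3 μg/mL

Regimen A: f = (1/2)^(67/24) ≈ 0.1444; Cmin,ss = (1130/216)·f/(1−f) ≈ 0.883 μg/mL.
Regimen B: f = (1/2)^(28/24) ≈ 0.4454; Cmin,ss = (1666/216)·f/(1−f) ≈ 6.194 μg/mL.
Difference ≈ 0.883 − 6.194 ≈ -5.311 μg/mL.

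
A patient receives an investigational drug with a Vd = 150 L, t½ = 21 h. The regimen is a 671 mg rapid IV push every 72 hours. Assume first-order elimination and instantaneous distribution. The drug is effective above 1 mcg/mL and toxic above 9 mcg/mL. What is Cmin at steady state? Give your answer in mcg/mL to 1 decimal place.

0.5 mcg/mL

k = ln2/t½ = ln2/21 ≈ 0.033007 h⁻¹; fraction remaining f = e^(−kτ) = e^(−0.033007×72) ≈ 0.0929.
Accumulation ratio R = 1/(1 − f) ≈ 1/0.9071 ≈ 1.1024.
Single-dose peak C₀ = D/Vd = 671/150 ≈ 4.473 mcg/mL.
Steady-state peak Cmax,ss = C₀·R ≈ 4.473 × 1.1024 ≈ 4.931 mcg/mL.
Steady-state trough Cmin,ss = Cmax,ss·f ≈ 4.931 × 0.0929 ≈ 0.458 mcg/mL.
Trough 0.5 mcg/mL vs MEC 1 mcg/mL: subtherapeutic.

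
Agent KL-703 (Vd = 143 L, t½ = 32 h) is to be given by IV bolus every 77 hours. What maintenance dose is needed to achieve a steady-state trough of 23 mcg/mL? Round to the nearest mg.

τ/t½ = 77/32 ≈ 2.4062, so f = (1/2)^(77/32) ≈ 0.188646.
Cmin,ss = (D/Vd)·f/(1−f), so D = Cmin,ss·Vd·(1−f)/f.
D = 23 × 143 × (1−f)/f ≈ 23 × 143 × 4.30093 ≈ 14145.76 mg.

14146 mg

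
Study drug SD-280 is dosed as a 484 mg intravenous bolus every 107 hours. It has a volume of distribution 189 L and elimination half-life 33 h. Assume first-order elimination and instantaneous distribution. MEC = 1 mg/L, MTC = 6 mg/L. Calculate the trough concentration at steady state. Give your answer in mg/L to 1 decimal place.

0.3 mg/L

Over one 107-h interval, 107/33 ≈ 3.2424 half-lives elapse, leaving f ≈ 0.1057 of each dose.
Accumulation ratio R = 1/(1 − f) ≈ 1/0.8943 ≈ 1.1182.
Single-dose peak C₀ = D/Vd = 484/189 ≈ 2.561 mg/L.
Steady-state peak Cmax,ss = C₀·R ≈ 2.561 × 1.1182 ≈ 2.864 mg/L.
One interval later, Cmin,ss = Cmax,ss·e^(−kτ) ≈ 2.864 × 0.1057 ≈ 0.303 mg/L.
Trough 0.3 mg/L vs MEC 1 mg/L: subtherapeutic.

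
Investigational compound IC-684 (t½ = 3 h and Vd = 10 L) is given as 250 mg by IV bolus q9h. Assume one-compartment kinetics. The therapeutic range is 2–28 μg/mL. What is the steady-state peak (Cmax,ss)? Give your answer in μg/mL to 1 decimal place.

28.6 μg/mL

τ = 9 h = 3 half-lives, so f = (1/2)^3 = 0.125.
Accumulation ratio R = 1/(1 − f) = 1/0.875 = 8/7.
Single-dose peak C₀ = D/Vd = 250/10 = 25 μg/mL.
Steady-state peak Cmax,ss = C₀·R = 25 × 8/7 ≈ 28.571 μg/mL.
Peak 28.6 μg/mL vs MTC 28 μg/mL: exceeds toxic threshold.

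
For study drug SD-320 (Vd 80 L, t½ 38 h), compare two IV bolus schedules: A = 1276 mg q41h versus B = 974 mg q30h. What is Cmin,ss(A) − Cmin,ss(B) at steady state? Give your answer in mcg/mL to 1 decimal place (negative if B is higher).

-2.4 mcg/mL

Regimen A: f = (1/2)^(41/38) ≈ 0.4734; Cmin,ss = (1276/80)·f/(1−f) ≈ 14.339 mcg/mL.
Regimen B: f = (1/2)^(30/38) ≈ 0.5786; Cmin,ss = (974/80)·f/(1−f) ≈ 16.717 mcg/mL.
Difference ≈ 14.339 − 16.717 ≈ -2.378 mcg/mL.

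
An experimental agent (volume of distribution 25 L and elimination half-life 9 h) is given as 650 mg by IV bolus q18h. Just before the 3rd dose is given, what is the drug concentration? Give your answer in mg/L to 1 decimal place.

f = (1/2)^(τ/t½) = (1/2)^(18/9) ≈ 0.2500.
C₀ = D/Vd = 650/25 ≈ 26.000 mg/L.
Before the 3rd dose, 2 doses have been given. Superposition: Cmin = C₀·(f + f²).
≈ 26.000 × (0.2500 + 0.0625) ≈ 26.000 × 0.3125 ≈ 8.125 mg/L.

8.1 mg/L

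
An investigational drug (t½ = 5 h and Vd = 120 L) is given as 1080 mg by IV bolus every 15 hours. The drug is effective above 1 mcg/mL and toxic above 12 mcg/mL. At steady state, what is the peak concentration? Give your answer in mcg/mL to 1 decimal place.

τ = 15 h = 3 half-lives, so f = (1/2)^3 = 0.125.
Accumulation ratio R = 1/(1 − f) = 1/0.875 = 8/7.
Single-dose peak C₀ = D/Vd = 1080/120 = 9 mcg/mL.
Steady-state peak Cmax,ss = C₀·R = 9 × 8/7 ≈ 10.286 mcg/mL.
Peak 10.3 mcg/mL vs MTC 12 mcg/mL: below toxic threshold.

10.3 mcg/mL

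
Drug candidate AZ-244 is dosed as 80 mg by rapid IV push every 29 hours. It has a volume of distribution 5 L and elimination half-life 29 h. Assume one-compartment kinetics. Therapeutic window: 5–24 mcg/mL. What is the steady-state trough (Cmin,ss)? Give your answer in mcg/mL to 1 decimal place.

τ = 29 h = 1 half-life, so f = (1/2)^1 = 0.5.
Accumulation ratio R = 1/(1 − f) = 1/0.5 = 2/1.
Single-dose peak C₀ = D/Vd = 80/5 = 16 mcg/mL.
Steady-state peak Cmax,ss = C₀·R = 16 × 2/1 ≈ 32.000 mcg/mL.
Steady-state trough Cmin,ss = Cmax,ss·f ≈ 32.000 × 0.5 ≈ 16.000 mcg/mL.
Trough 16.0 mcg/mL vs MEC 5 mcg/mL: adequate.

16.0 mcg/mL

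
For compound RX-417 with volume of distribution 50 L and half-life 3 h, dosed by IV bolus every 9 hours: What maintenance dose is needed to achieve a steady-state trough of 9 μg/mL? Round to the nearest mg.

3150 mg

τ/t½ = 9/3 ≈ 3, so f = (1/2)^(9/3) ≈ 0.125000.
Cmin,ss = (D/Vd)·f/(1−f), so D = Cmin,ss·Vd·(1−f)/f.
D = 9 × 50 × (1−f)/f ≈ 9 × 50 × 7.00000 ≈ 3150.00 mg.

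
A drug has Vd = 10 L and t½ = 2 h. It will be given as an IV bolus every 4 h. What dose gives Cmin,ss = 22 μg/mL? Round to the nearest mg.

τ/t½ = 4/2 ≈ 2, so f = (1/2)^(4/2) ≈ 0.250000.
Cmin,ss = (D/Vd)·f/(1−f), so D = Cmin,ss·Vd·(1−f)/f.
D = 22 × 10 × (1−f)/f ≈ 22 × 10 × 3.00000 ≈ 660.00 mg.

660 mg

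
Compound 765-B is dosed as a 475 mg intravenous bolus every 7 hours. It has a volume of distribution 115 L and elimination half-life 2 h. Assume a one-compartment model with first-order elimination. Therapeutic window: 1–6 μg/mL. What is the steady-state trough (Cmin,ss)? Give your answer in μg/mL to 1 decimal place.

τ/t½ = 7/2 ≈ 3.5, so fraction remaining f = (1/2)^(7/2) ≈ 0.0884.
Each bolus raises the concentration by D/Vd = 475/115 ≈ 4.130 μg/mL.
Steady-state trough Cmin,ss = C₀·f/(1−f) ≈ 4.130 × 0.0884/0.9116 ≈ 0.400 μg/mL.
Trough 0.4 μg/mL vs MEC 1 μg/mL: subtherapeutic.

0.4 μg/mL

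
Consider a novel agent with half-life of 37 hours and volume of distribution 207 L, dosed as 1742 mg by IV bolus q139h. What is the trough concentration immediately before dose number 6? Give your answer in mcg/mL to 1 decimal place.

0.7 mcg/mL

f = (1/2)^(τ/t½) = (1/2)^(139/37) ≈ 0.0740.
C₀ = D/Vd = 1742/207 ≈ 8.415 mcg/mL.
Before the 6th dose, 5 doses have been given. Superposition: Cmin = C₀·(f + f² + … + f^5).
≈ 8.415 × (0.0740 + 0.0055 + 0.0004 + 0.0000 + 0.0000) ≈ 8.415 × 0.0799 ≈ 0.672 mcg/mL.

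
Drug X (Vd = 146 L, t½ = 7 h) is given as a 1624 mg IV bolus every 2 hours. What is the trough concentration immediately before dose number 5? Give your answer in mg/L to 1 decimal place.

27.8 mg/L

f = (1/2)^(τ/t½) = (1/2)^(2/7) ≈ 0.8203.
C₀ = D/Vd = 1624/146 ≈ 11.123 mg/L.
Before the 5th dose, 4 doses have been given. Superposition: Cmin = C₀·(f + f² + … + f^4).
≈ 11.123 × (0.8203 + 0.6729 + 0.5520 + 0.4528) ≈ 11.123 × 2.4980 ≈ 27.785 mg/L.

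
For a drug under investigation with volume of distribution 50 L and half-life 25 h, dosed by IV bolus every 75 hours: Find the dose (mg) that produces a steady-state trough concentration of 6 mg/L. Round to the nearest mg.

τ/t½ = 75/25 ≈ 3, so f = (1/2)^(75/25) ≈ 0.125000.
Cmin,ss = (D/Vd)·f/(1−f), so D = Cmin,ss·Vd·(1−f)/f.
D = 6 × 50 × (1−f)/f ≈ 6 × 50 × 7.00000 ≈ 2100.00 mg.

2100 mg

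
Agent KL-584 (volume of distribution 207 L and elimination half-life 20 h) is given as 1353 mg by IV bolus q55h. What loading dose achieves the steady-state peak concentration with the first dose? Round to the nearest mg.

1589 mg

f = (1/2)^(55/20) ≈ 0.148651; accumulation ratio R = 1/(1−f) ≈ 1.17461.
Loading dose to hit Cmax,ss on first dose: D_load = D_maint·R ≈ 1353 × 1.17461 ≈ 1589.25 mg.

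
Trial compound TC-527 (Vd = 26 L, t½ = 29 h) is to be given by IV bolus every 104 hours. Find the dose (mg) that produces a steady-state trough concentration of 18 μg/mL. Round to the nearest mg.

τ/t½ = 104/29 ≈ 3.5862, so f = (1/2)^(104/29) ≈ 0.083261.
Cmin,ss = (D/Vd)·f/(1−f), so D = Cmin,ss·Vd·(1−f)/f.
D = 18 × 26 × (1−f)/f ≈ 18 × 26 × 11.01043 ≈ 5152.88 mg.

5153 mg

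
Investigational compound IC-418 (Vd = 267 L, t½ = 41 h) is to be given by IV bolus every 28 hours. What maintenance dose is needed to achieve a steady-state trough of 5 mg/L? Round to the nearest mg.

808 mg

τ/t½ = 28/41 ≈ 0.68293, so f = (1/2)^(28/41) ≈ 0.622900.
Cmin,ss = (D/Vd)·f/(1−f), so D = Cmin,ss·Vd·(1−f)/f.
D = 5 × 267 × (1−f)/f ≈ 5 × 267 × 0.60539 ≈ 808.20 mg.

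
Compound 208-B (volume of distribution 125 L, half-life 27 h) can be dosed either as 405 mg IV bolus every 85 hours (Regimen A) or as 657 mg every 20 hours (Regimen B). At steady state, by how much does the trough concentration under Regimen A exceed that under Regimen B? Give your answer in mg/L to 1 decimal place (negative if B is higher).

-7.4 mg/L

Regimen A: f = (1/2)^(85/27) ≈ 0.1128; Cmin,ss = (405/125)·f/(1−f) ≈ 0.412 mg/L.
Regimen B: f = (1/2)^(20/27) ≈ 0.5984; Cmin,ss = (657/125)·f/(1−f) ≈ 7.832 mg/L.
Difference ≈ 0.412 − 7.832 ≈ -7.420 mg/L.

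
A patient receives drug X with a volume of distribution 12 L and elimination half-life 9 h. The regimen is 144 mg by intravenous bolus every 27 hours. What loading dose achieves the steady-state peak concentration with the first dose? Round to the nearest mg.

f = (1/2)^(27/9) ≈ 0.125000; accumulation ratio R = 1/(1−f) ≈ 1.14286.
Loading dose to hit Cmax,ss on first dose: D_load = D_maint·R ≈ 144 × 1.14286 ≈ 164.57 mg.

165 mg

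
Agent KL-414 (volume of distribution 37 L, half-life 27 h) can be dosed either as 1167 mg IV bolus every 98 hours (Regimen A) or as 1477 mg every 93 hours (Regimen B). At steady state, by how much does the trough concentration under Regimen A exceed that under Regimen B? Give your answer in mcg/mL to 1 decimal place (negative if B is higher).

Regimen A: f = (1/2)^(98/27) ≈ 0.0808; Cmin,ss = (1167/37)·f/(1−f) ≈ 2.772 mcg/mL.
Regimen B: f = (1/2)^(93/27) ≈ 0.0919; Cmin,ss = (1477/37)·f/(1−f) ≈ 4.040 mcg/mL.
Difference ≈ 2.772 − 4.040 ≈ -1.268 mcg/mL.

-1.3 mcg/mL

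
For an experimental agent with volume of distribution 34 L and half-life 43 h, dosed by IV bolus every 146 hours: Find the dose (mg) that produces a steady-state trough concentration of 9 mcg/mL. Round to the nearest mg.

τ/t½ = 146/43 ≈ 3.3953, so f = (1/2)^(146/43) ≈ 0.095038.
Cmin,ss = (D/Vd)·f/(1−f), so D = Cmin,ss·Vd·(1−f)/f.
D = 9 × 34 × (1−f)/f ≈ 9 × 34 × 9.52211 ≈ 2913.77 mg.

2914 mg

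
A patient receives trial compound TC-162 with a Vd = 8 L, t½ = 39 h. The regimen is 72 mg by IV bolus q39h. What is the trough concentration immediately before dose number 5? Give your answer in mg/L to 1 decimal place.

8.4 mg/L

f = (1/2)^(τ/t½) = (1/2)^(39/39) ≈ 0.5000.
C₀ = D/Vd = 72/8 ≈ 9.000 mg/L.
Before the 5th dose, 4 doses have been given. Superposition: Cmin = C₀·(f + f² + … + f^4).
≈ 9.000 × (0.5000 + 0.2500 + 0.1250 + 0.0625) ≈ 9.000 × 0.9375 ≈ 8.438 mg/L.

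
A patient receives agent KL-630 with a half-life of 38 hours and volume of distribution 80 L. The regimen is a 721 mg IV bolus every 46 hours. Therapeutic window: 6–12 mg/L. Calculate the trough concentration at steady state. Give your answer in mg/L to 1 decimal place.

6.9 mg/L

τ/t½ = 46/38 ≈ 1.2105, so fraction remaining f = (1/2)^(46/38) ≈ 0.4321.
Each bolus raises the concentration by D/Vd = 721/80 ≈ 9.012 mg/L.
Steady-state trough Cmin,ss = C₀·f/(1−f) ≈ 9.012 × 0.4321/0.5679 ≈ 6.857 mg/L.
Trough 6.9 mg/L vs MEC 6 mg/L: adequate.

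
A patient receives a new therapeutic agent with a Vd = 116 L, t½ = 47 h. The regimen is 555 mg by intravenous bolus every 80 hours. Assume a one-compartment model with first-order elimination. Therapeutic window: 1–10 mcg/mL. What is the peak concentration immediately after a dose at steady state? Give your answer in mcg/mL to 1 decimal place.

6.9 mcg/mL

Over one 80-h interval, 80/47 ≈ 1.7021 half-lives elapse, leaving f ≈ 0.3073 of each dose.
Accumulation ratio R = 1/(1 − f) ≈ 1/0.6927 ≈ 1.4436.
Single-dose peak C₀ = D/Vd = 555/116 ≈ 4.784 mcg/mL.
Steady-state peak Cmax,ss = C₀·R ≈ 4.784 × 1.4436 ≈ 6.906 mcg/mL.
Peak 6.9 mcg/mL vs MTC 10 mcg/mL: below toxic threshold.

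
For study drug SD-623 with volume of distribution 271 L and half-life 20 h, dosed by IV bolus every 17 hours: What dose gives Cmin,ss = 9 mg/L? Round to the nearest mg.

1957 mg

τ/t½ = 17/20 ≈ 0.85, so f = (1/2)^(17/20) ≈ 0.554785.
Cmin,ss = (D/Vd)·f/(1−f), so D = Cmin,ss·Vd·(1−f)/f.
D = 9 × 271 × (1−f)/f ≈ 9 × 271 × 0.80250 ≈ 1957.30 mg.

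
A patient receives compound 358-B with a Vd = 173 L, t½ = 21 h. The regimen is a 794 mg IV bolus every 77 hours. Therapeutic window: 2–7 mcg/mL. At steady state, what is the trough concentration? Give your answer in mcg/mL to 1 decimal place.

Over one 77-h interval, 77/21 ≈ 3.6667 half-lives elapse, leaving f ≈ 0.0787 of each dose.
Each bolus raises the concentration by D/Vd = 794/173 ≈ 4.590 mcg/mL.
Steady-state trough Cmin,ss = C₀·f/(1−f) ≈ 4.590 × 0.0787/0.9213 ≈ 0.392 mcg/mL.
Trough 0.4 mcg/mL vs MEC 2 mcg/mL: subtherapeutic.

0.4 mcg/mL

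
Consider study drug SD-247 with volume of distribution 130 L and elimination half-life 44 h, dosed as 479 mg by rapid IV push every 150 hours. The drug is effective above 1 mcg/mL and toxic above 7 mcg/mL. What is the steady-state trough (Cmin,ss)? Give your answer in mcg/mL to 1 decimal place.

Over one 150-h interval, 150/44 ≈ 3.4091 half-lives elapse, leaving f ≈ 0.0941 of each dose.
At steady state, accumulation factor R = 1/(1 − e^(−kτ)) ≈ 1.1039.
Each bolus raises the concentration by D/Vd = 479/130 ≈ 3.685 mcg/mL.
Steady-state peak Cmax,ss = C₀·R ≈ 3.685 × 1.1039 ≈ 4.068 mcg/mL.
Steady-state trough Cmin,ss = Cmax,ss·f ≈ 4.068 × 0.0941 ≈ 0.383 mcg/mL.
Trough 0.4 mcg/mL vs MEC 1 mcg/mL: subtherapeutic.

0.4 mcg/mL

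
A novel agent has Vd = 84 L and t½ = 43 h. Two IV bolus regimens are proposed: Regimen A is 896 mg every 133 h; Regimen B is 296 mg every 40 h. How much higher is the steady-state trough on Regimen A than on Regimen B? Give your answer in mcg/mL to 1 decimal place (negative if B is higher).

-2.5 mcg/mL

Regimen A: f = (1/2)^(133/43) ≈ 0.1172; Cmin,ss = (896/84)·f/(1−f) ≈ 1.416 mcg/mL.
Regimen B: f = (1/2)^(40/43) ≈ 0.5248; Cmin,ss = (296/84)·f/(1−f) ≈ 3.892 mcg/mL.
Difference ≈ 1.416 − 3.892 ≈ -2.476 mcg/mL.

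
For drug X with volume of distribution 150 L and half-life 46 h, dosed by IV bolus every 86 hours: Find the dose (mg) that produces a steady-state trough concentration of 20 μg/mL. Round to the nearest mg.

7963 mg

τ/t½ = 86/46 ≈ 1.8696, so f = (1/2)^(86/46) ≈ 0.273656.
Cmin,ss = (D/Vd)·f/(1−f), so D = Cmin,ss·Vd·(1−f)/f.
D = 20 × 150 × (1−f)/f ≈ 20 × 150 × 2.65422 ≈ 7962.66 mg.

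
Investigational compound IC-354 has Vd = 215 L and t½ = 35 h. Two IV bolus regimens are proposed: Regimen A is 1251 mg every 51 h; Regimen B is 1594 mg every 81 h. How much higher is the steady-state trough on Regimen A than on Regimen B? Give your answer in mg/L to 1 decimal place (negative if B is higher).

Regimen A: f = (1/2)^(51/35) ≈ 0.3642; Cmin,ss = (1251/215)·f/(1−f) ≈ 3.333 mg/L.
Regimen B: f = (1/2)^(81/35) ≈ 0.2011; Cmin,ss = (1594/215)·f/(1−f) ≈ 1.866 mg/L.
Difference ≈ 3.333 − 1.866 ≈ 1.467 mg/L.

1.5 mg/L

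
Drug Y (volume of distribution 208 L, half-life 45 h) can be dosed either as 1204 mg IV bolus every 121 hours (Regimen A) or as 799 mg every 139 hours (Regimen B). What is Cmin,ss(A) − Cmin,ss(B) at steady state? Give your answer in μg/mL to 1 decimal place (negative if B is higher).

Regimen A: f = (1/2)^(121/45) ≈ 0.1551; Cmin,ss = (1204/208)·f/(1−f) ≈ 1.063 μg/mL.
Regimen B: f = (1/2)^(139/45) ≈ 0.1175; Cmin,ss = (799/208)·f/(1−f) ≈ 0.511 μg/mL.
Difference ≈ 1.063 − 0.511 ≈ 0.552 μg/mL.

0.6 μg/mL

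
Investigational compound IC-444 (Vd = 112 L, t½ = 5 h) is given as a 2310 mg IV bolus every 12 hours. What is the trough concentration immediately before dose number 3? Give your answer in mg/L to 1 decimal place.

f = (1/2)^(τ/t½) = (1/2)^(12/5) ≈ 0.1895.
C₀ = D/Vd = 2310/112 ≈ 20.625 mg/L.
Before the 3rd dose, 2 doses have been given. Superposition: Cmin = C₀·(f + f²).
≈ 20.625 × (0.1895 + 0.0359) ≈ 20.625 × 0.2254 ≈ 4.649 mg/L.

4.6 mg/L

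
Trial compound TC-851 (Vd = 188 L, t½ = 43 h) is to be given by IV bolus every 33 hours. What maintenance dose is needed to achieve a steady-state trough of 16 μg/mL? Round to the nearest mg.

2112 mg

τ/t½ = 33/43 ≈ 0.76744, so f = (1/2)^(33/43) ≈ 0.587458.
Cmin,ss = (D/Vd)·f/(1−f), so D = Cmin,ss·Vd·(1−f)/f.
D = 16 × 188 × (1−f)/f ≈ 16 × 188 × 0.70225 ≈ 2112.37 mg.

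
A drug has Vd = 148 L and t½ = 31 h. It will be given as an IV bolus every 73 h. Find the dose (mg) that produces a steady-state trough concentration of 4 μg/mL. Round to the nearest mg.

τ/t½ = 73/31 ≈ 2.3548, so f = (1/2)^(73/31) ≈ 0.195489.
Cmin,ss = (D/Vd)·f/(1−f), so D = Cmin,ss·Vd·(1−f)/f.
D = 4 × 148 × (1−f)/f ≈ 4 × 148 × 4.11538 ≈ 2436.30 mg.

2436 mg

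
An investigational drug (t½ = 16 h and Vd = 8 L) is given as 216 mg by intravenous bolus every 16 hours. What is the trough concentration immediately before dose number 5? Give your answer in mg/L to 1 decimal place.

25.3 mg/L

f = (1/2)^(τ/t½) = (1/2)^(16/16) ≈ 0.5000.
C₀ = D/Vd = 216/8 ≈ 27.000 mg/L.
Before the 5th dose, 4 doses have been given. Superposition: Cmin = C₀·(f + f² + … + f^4).
≈ 27.000 × (0.5000 + 0.2500 + 0.1250 + 0.0625) ≈ 27.000 × 0.9375 ≈ 25.312 mg/L.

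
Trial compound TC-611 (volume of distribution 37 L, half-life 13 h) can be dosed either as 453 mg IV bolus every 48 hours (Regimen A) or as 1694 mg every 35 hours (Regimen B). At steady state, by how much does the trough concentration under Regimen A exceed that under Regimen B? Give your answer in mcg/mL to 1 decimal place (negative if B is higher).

Regimen A: f = (1/2)^(48/13) ≈ 0.0774; Cmin,ss = (453/37)·f/(1−f) ≈ 1.027 mcg/mL.
Regimen B: f = (1/2)^(35/13) ≈ 0.1547; Cmin,ss = (1694/37)·f/(1−f) ≈ 8.379 mcg/mL.
Difference ≈ 1.027 − 8.379 ≈ -7.352 mcg/mL.

-7.4 mcg/mL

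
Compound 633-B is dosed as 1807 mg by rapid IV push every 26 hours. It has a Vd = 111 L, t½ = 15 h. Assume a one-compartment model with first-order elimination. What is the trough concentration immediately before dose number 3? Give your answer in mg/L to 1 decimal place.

f = (1/2)^(τ/t½) = (1/2)^(26/15) ≈ 0.3008.
C₀ = D/Vd = 1807/111 ≈ 16.279 mg/L.
Before the 3rd dose, 2 doses have been given. Superposition: Cmin = C₀·(f + f²).
≈ 16.279 × (0.3008 + 0.0905) ≈ 16.279 × 0.3913 ≈ 6.370 mg/L.

6.4 mg/L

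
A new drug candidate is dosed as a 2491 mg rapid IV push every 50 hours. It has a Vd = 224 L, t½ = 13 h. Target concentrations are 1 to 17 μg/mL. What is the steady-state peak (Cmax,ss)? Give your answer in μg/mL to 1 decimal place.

12.0 μg/mL

τ/t½ = 50/13 ≈ 3.8462, so fraction remaining f = (1/2)^(50/13) ≈ 0.0695.
At steady state, accumulation factor R = 1/(1 − e^(−kτ)) ≈ 1.0747.
Each bolus raises the concentration by D/Vd = 2491/224 ≈ 11.121 μg/mL.
Steady-state peak Cmax,ss = C₀·R ≈ 11.121 × 1.0747 ≈ 11.952 μg/mL.
Peak 12.0 μg/mL vs MTC 17 μg/mL: below toxic threshold.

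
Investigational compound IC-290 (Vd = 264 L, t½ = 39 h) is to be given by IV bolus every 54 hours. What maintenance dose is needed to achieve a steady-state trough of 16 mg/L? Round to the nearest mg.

6805 mg

τ/t½ = 54/39 ≈ 1.3846, so f = (1/2)^(54/39) ≈ 0.382992.
Cmin,ss = (D/Vd)·f/(1−f), so D = Cmin,ss·Vd·(1−f)/f.
D = 16 × 264 × (1−f)/f ≈ 16 × 264 × 1.61102 ≈ 6804.95 mg.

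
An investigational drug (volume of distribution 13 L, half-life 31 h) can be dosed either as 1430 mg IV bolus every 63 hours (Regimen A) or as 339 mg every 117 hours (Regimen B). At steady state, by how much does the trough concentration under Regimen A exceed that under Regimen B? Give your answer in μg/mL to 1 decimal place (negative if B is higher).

33.5 μg/mL

Regimen A: f = (1/2)^(63/31) ≈ 0.2445; Cmin,ss = (1430/13)·f/(1−f) ≈ 35.599 μg/mL.
Regimen B: f = (1/2)^(117/31) ≈ 0.0731; Cmin,ss = (339/13)·f/(1−f) ≈ 2.057 μg/mL.
Difference ≈ 35.599 − 2.057 ≈ 33.542 μg/mL.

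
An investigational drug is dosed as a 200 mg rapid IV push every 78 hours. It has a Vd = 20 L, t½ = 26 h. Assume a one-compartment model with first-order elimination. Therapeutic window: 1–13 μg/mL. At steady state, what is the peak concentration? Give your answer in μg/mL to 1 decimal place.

11.4 μg/mL

The dosing interval is 3 half-lives, so f = 2^(−3) = 0.125.
At steady state, R = 1/(1 − 0.125) = 8/7.
Single-dose peak C₀ = D/Vd = 200/20 = 10 μg/mL.
Steady-state peak Cmax,ss = C₀·R = 10 × 8/7 ≈ 11.429 μg/mL.
Peak 11.4 μg/mL vs MTC 13 μg/mL: below toxic threshold.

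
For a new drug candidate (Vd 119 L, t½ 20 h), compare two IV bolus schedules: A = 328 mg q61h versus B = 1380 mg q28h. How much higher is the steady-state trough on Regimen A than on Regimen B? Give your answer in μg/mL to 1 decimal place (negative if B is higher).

Regimen A: f = (1/2)^(61/20) ≈ 0.1207; Cmin,ss = (328/119)·f/(1−f) ≈ 0.378 μg/mL.
Regimen B: f = (1/2)^(28/20) ≈ 0.3789; Cmin,ss = (1380/119)·f/(1−f) ≈ 7.074 μg/mL.
Difference ≈ 0.378 − 7.074 ≈ -6.696 μg/mL.

-6.7 μg/mL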